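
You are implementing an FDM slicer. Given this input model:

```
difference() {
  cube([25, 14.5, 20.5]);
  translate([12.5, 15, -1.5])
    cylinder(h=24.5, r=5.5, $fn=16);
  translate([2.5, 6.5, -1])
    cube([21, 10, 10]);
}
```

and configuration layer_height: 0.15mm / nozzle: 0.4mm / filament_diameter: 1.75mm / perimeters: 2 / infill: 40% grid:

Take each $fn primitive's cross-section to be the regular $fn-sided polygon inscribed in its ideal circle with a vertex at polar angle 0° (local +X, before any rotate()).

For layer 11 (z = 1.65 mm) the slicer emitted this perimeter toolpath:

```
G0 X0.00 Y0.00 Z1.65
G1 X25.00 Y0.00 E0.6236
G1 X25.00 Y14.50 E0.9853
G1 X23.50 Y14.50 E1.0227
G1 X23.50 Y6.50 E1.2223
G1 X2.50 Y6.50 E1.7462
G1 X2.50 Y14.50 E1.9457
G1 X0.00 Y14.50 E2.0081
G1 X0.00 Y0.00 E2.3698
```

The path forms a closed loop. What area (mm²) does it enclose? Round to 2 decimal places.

Apply the shoelace formula to the sequence of (X, Y) vertices; enclosed area = 194.50 mm².

194.50 mm²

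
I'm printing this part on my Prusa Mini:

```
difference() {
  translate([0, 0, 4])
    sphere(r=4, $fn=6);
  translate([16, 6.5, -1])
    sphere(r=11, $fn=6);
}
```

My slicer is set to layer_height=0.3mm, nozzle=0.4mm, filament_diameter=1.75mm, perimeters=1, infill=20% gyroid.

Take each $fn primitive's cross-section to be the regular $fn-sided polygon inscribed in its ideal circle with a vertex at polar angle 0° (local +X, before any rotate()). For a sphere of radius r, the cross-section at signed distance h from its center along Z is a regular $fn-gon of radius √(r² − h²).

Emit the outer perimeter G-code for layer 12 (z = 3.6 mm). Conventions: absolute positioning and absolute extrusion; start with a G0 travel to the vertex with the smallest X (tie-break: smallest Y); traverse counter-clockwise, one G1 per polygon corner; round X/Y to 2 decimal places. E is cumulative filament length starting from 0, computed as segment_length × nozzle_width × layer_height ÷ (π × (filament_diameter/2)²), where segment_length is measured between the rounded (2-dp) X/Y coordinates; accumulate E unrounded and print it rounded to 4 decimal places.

G0 X-3.98 Y0.00 Z3.60
G1 X-1.99 Y-3.45 E0.1987
G1 X1.99 Y-3.45 E0.3973
G1 X3.98 Y0.00 E0.5960
G1 X1.99 Y3.45 E0.7947
G1 X-1.99 Y3.45 E0.9932
G1 X-3.98 Y0.00 E1.1919

At z = 3.6 mm: the sphere: section is a regular 6-gon, circumradius = √(r²−h²) = √(4²−0.4²) = 3.980; the sphere at (16, 6.5): section is a regular 6-gon, circumradius = √(r²−h²) = √(11²−4.6²) = 9.992; After the difference (first − rest): starting from the r=4 sphere, the r=11 sphere at (16, 6.5) misses the remaining region (no effect) — 1 connected region. The outline is a single polygon with 6 vertices. Extrusion per mm of travel: 0.4 × 0.3 / (π × 0.875²) = 0.049890. Accumulating E over each segment gives final E = 1.1919.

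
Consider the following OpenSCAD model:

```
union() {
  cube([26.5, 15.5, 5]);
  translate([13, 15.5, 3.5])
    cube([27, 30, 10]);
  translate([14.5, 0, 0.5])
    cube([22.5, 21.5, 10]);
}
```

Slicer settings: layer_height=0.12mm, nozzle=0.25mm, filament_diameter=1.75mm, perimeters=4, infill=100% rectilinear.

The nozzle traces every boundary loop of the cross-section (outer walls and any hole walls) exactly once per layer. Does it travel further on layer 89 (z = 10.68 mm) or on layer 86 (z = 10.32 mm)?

layer 86 (z = 10.32 mm)

Layer 89 (z = 10.68): the cube is not intersected at this z (z outside [0, 5]); the cube at (13, 15.5) (footprint 27×30) is included at this height (perimeter 114.00 mm); the cube at (14.5, 0) is absent (z outside [0.5, 10.5]); Merging all regions: only the 27×30 cube at (13, 15.5) is present, so the union is just that shape — boundary = 114.00 mm. So its perimeter = 114.00 mm. Layer 86 (z = 10.32): the cube is absent (z outside [0, 5]); the cube at (13, 15.5) (footprint 27×30) is included at this height (perimeter 114.00 mm); the cube at (14.5, 0) (footprint 22.5×21.5) is included at this height (perimeter 88.00 mm); Taking the union: the regions partially overlap (shared area 135.00 mm²), so the edge portions inside another operand are dropped and the merged outline is re-measured after clipping — boundary = 145.00 mm. So its perimeter = 145.00 mm. Layer 86 is larger (145.00 vs 114.00 mm).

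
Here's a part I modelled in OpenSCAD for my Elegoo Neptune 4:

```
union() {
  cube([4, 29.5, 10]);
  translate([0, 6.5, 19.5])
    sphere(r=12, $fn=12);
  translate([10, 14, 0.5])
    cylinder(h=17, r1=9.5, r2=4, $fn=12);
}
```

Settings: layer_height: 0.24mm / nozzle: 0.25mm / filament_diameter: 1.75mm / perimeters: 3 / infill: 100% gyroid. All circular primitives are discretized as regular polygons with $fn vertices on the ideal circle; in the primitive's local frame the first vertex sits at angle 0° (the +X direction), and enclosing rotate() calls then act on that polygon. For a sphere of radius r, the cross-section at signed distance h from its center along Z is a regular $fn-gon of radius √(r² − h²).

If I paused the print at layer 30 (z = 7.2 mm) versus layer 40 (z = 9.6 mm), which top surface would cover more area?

Layer 30 (z = 7.2): the cube (footprint 4×29.5) is included at this height (area 118.00 mm²); the sphere at (0, 6.5) does not reach this height (|z−center|=12.300 > r=12); the cone at (10, 14) (r1=9.5→r2=4) has section circumradius 7.332 here — a regular 12-gon (area = (12/2)·7.332²·sin(360°/12) = 161.29 mm²); Merging all regions: the regions partially overlap — summed areas 279.29 mm² minus the doubly-counted overlap 6.29 mm² gives 273.00 mm² — area = 273.00 mm². So its area = 273.00 mm². Layer 40 (z = 9.6): the 4×29.5 cube contributes its full rectangle (area 118.00 mm²); the r=12 sphere at (0, 6.5) slices to a regular 12-gon of circumradius 6.782 (√(r²−h²) with h=9.9 from center) (area = (12/2)·6.782²·sin(360°/12) = 137.97 mm²); the cone at (10, 14): at t=0.535 of its height the radius interpolates to r₁+(r₂−r₁)t = 6.556, giving a regular 12-gon of that circumradius (area = (12/2)·6.556²·sin(360°/12) = 128.94 mm²); Combining (union): the regions partially overlap — summed areas 384.91 mm² minus the doubly-counted overlap 52.00 mm² gives 332.90 mm² — area = 332.90 mm². So its area = 332.90 mm². Layer 40 is larger (332.90 vs 273.00 mm²).

layer 40 (z = 9.6 mm)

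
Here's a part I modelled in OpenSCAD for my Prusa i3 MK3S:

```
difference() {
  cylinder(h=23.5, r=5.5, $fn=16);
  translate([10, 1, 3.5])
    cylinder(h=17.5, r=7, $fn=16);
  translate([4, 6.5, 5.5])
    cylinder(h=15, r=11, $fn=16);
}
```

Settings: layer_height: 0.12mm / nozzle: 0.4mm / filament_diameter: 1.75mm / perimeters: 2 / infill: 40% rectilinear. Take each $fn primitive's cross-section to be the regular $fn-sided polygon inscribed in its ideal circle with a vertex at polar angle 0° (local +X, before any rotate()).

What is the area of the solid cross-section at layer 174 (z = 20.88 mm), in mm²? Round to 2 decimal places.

81.55 mm²

At z = 20.88 mm: the r=5.5 cylinder gives a regular 16-gon of circumradius 5.5 (constant along its height) (area = (16/2)·5.500²·sin(360°/16) = 92.61 mm²); the r=7 cylinder at (10, 1) contributes a regular 16-gon of circumradius 7 (area = (16/2)·7.000²·sin(360°/16) = 150.01 mm²); the cylinder at (4, 6.5) is not intersected at this z (z outside [5.5, 20.5]); Subtracting the remaining from the first: starting from the r=5.5 cylinder (92.61 mm²), the r=7 cylinder at (10, 1) partially overlaps it — only the 11.06 mm² overlap (of its 150.01 mm²) is removed, clipping the outline — area = 81.55 mm². Overall, the cross-section is a single solid region. Net area = 81.55 mm².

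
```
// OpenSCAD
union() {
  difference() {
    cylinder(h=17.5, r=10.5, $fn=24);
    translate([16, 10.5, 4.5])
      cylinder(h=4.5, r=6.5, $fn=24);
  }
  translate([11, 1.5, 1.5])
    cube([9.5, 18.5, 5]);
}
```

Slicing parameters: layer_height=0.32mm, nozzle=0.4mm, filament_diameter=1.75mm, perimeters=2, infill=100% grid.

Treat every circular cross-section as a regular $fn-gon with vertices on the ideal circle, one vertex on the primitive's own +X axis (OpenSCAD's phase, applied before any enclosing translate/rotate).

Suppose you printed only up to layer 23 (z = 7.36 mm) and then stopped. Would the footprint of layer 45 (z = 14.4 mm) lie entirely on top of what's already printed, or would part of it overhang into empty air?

Compare the two slices. At z = 7.36: the r=10.5 cylinder gives a regular 24-gon of circumradius 10.5 (constant along its height) (area = (24/2)·10.500²·sin(360°/24) = 342.42 mm²); the r=6.5 cylinder at (16, 10.5) contributes a regular 24-gon of circumradius 6.5 (area = (24/2)·6.500²·sin(360°/24) = 131.22 mm²); After the difference (first − rest): starting from the r=10.5 cylinder (342.42 mm²), the r=6.5 cylinder at (16, 10.5) misses the remaining region (no effect) — area = 342.42 mm²; the cube at (11, 1.5) does not reach this height (z outside [1.5, 6.5]); Merging all regions: only the result so far is present, so the union is just that shape — area = 342.42 mm². At z = 14.4: the cylinder: section is a regular 24-gon, circumradius r=10.5 (area = (24/2)·10.500²·sin(360°/24) = 342.42 mm²); the cylinder at (16, 10.5) does not reach this height (z outside [4.5, 9]); Taking the first minus the rest: none of the subtracted shapes is present at this height, so the r=10.5 cylinder is unchanged — area = 342.42 mm²; the cube at (11, 1.5) does not reach this height (z outside [1.5, 6.5]); Merging all regions: only that combined region is present, so the union is just that shape — area = 342.42 mm². Checking containment: the cross-section at z = 14.4 is a subset of the cross-section at z = 7.36.

entirely on top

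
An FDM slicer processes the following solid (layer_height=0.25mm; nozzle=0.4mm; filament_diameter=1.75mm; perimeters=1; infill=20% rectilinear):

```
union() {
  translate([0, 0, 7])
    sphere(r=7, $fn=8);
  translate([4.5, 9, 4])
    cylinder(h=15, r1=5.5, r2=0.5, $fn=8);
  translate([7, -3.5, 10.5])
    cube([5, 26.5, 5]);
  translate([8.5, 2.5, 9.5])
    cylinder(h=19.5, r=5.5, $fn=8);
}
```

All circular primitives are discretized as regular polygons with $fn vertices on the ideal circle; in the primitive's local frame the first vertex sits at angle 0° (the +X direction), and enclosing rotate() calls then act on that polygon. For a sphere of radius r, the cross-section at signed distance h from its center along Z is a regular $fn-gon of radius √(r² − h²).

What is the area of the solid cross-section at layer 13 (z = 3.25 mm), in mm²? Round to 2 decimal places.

At z = 3.25 mm: the r=7 sphere contributes a regular 8-gon of circumradius √(7²−3.75²) = 5.911 (area = (8/2)·5.911²·sin(360°/8) = 98.82 mm²); the cone at (4.5, 9) is absent (z outside [4, 19]); the cube at (7, -3.5) is absent (z outside [10.5, 15.5]); the cylinder at (8.5, 2.5) is not intersected at this z (z outside [9.5, 29]); Combining (union): only the r=7 sphere is present, so the union is just that shape — area = 98.82 mm². Overall, the cross-section is a single solid region. Net area = 98.82 mm².

98.82 mm²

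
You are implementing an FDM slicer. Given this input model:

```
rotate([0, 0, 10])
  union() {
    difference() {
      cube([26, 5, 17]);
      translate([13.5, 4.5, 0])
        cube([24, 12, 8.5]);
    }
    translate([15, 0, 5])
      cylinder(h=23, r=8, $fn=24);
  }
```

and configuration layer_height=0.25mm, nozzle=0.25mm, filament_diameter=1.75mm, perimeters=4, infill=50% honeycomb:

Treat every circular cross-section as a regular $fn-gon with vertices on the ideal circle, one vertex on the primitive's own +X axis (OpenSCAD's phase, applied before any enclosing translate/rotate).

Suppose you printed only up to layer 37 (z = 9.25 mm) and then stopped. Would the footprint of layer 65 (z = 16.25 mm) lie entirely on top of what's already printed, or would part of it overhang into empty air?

Compare the two slices. At z = 9.25: the cube (footprint 26×5) is included at this height (area 130.00 mm²); the cube at (13.5, 4.5) does not reach this height (z outside [0, 8.5]); After the difference (first − rest): none of the subtracted shapes is present at this height, so the 26×5 cube is unchanged — area = 130.00 mm²; the r=8 cylinder at (15, 0) contributes a regular 24-gon of circumradius 8 (area = (24/2)·8.000²·sin(360°/24) = 198.77 mm²); Taking the union: the regions partially overlap — summed areas 328.77 mm² minus the doubly-counted overlap 73.93 mm² gives 254.84 mm² — area = 254.84 mm²; (whole slice rotated 10° about Z — lengths, areas and connectivity unchanged). At z = 16.25: the cube (footprint 26×5) is included at this height (area 130.00 mm²); the cube at (13.5, 4.5) does not reach this height (z outside [0, 8.5]); Taking the first minus the rest: none of the subtracted shapes is present at this height, so the 26×5 cube is unchanged — area = 130.00 mm²; the r=8 cylinder at (15, 0) contributes a regular 24-gon of circumradius 8 (area = (24/2)·8.000²·sin(360°/24) = 198.77 mm²); Combining (union): the regions partially overlap — summed areas 328.77 mm² minus the doubly-counted overlap 73.93 mm² gives 254.84 mm² — area = 254.84 mm²; (whole slice rotated 10° about Z — lengths, areas and connectivity unchanged). Checking containment: the cross-section at z = 16.25 is a subset of the cross-section at z = 9.25.

entirely on top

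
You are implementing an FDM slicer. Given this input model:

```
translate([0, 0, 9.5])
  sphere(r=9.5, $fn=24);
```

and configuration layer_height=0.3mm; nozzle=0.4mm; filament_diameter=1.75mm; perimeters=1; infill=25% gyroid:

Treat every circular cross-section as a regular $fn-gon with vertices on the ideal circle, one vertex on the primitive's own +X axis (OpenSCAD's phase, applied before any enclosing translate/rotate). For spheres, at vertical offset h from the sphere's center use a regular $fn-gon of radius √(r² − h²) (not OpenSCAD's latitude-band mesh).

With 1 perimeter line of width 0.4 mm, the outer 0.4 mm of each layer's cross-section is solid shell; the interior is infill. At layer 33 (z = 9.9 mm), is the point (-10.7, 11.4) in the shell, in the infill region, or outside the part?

At z = 9.9 mm: the r=9.5 sphere slices to a regular 24-gon of circumradius 9.492 (√(r²−h²) with h=0.4 from center). Overall, the cross-section is a single solid region. The nearest boundary edge runs (-4.75, 8.22)→(-6.71, 6.71); distance from the point to it = 6.16 mm. The point is not inside any of the regions above, so it lies outside the cross-section (6.16 mm from the nearest boundary).

outside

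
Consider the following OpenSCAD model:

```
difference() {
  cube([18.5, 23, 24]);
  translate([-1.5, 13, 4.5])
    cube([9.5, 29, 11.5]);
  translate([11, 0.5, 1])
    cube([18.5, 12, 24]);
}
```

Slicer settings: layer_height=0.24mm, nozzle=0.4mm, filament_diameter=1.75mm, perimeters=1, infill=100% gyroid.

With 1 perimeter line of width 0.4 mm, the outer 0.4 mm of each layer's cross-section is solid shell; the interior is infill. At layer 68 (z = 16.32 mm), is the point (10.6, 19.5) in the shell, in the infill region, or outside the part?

infill

At z = 16.32 mm: the 18.5×23 cube contributes its full rectangle; the cube at (-1.5, 13) is absent (z outside [4.5, 16]); the cube at (11, 0.5) (footprint 18.5×12) is included at this height; After the difference (first − rest): starting from the 18.5×23 cube, the 18.5×12 cube at (11, 0.5) partially overlaps it — only the 90.00 mm² overlap (of its 222.00 mm²) is removed, clipping the outline — 1 connected region. Overall, the cross-section is a single solid region. The nearest boundary edge runs (0.00, 23.00)→(18.50, 23.00); distance from the point to it = 3.50 mm. The point is inside the cross-section and 3.50 mm from the nearest boundary — more than the 0.4 mm shell width (1 × 0.4), so it's in the infill interior.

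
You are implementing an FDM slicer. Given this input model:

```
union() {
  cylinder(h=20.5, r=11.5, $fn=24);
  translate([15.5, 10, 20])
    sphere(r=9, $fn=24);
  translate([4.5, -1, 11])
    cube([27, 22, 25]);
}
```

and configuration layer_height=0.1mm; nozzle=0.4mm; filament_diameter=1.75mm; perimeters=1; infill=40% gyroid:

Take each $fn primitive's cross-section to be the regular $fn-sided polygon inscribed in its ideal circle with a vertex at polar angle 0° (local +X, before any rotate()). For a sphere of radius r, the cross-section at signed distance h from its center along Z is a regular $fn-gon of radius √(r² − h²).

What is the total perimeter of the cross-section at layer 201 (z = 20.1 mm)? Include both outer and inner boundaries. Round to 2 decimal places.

At z = 20.1 mm: the r=11.5 cylinder gives a regular 24-gon of circumradius 11.5 (constant along its height) (perimeter = 2·24·11.500·sin(180°/24) = 72.05 mm); the r=9 sphere at (15.5, 10) contributes a regular 24-gon of circumradius √(9²−0.1²) = 8.999 (perimeter = 2·24·8.999·sin(180°/24) = 56.38 mm); the cube at (4.5, -1) (footprint 27×22) is included at this height (perimeter 98.00 mm); Merging all regions: the regions partially overlap (shared area 311.07 mm²), so the edge portions inside another operand are dropped and the merged outline is re-measured after clipping — boundary = 137.34 mm. Overall, the cross-section is a single solid region. Total boundary length (outer) = 137.34 mm.

137.34 mm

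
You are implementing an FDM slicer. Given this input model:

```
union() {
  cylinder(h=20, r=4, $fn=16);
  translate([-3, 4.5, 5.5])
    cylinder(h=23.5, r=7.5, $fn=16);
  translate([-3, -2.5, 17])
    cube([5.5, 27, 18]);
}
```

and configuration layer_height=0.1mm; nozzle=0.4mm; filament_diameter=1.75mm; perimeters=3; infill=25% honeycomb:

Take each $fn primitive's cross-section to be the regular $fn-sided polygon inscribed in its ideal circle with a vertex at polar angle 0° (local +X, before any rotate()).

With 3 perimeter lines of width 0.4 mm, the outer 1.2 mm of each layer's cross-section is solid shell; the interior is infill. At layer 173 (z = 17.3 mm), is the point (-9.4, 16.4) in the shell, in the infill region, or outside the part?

outside

At z = 17.3 mm: the r=4 cylinder gives a regular 16-gon of circumradius 4 (constant along its height); the r=7.5 cylinder at (-3, 4.5) contributes a regular 16-gon of circumradius 7.5; the cube at (-3, -2.5) is present — its section is the full 5.5×27 rectangle; Taking the union: the regions partially overlap (shared area 112.36 mm²), so overlapping operands fuse into one piece — 1 connected region. Overall, the cross-section is a single solid region. The nearest boundary edge runs (-8.30, 9.80)→(-5.87, 11.43); distance from the point to it = 6.09 mm. The point is not inside any of the regions above, so it lies outside the cross-section (6.09 mm from the nearest boundary).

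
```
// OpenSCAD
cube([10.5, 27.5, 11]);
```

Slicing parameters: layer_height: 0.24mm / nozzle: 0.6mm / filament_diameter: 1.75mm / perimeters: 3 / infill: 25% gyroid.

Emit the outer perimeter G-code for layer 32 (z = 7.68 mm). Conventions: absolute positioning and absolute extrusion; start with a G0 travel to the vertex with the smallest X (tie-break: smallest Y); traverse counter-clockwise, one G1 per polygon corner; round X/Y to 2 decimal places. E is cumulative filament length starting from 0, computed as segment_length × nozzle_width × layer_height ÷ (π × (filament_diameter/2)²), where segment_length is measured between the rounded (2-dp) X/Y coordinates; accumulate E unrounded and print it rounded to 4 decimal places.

G0 X0.00 Y0.00 Z7.68
G1 X10.50 Y0.00 E0.6286
G1 X10.50 Y27.50 E2.2750
G1 X0.00 Y27.50 E2.9036
G1 X0.00 Y0.00 E4.5500

At z = 7.68 mm: the 10.5×27.5 cube contributes its full rectangle. The outline is a single polygon with 4 vertices. Extrusion per mm of travel: 0.6 × 0.24 / (π × 0.875²) = 0.059868. Accumulating E over each segment gives final E = 4.5500.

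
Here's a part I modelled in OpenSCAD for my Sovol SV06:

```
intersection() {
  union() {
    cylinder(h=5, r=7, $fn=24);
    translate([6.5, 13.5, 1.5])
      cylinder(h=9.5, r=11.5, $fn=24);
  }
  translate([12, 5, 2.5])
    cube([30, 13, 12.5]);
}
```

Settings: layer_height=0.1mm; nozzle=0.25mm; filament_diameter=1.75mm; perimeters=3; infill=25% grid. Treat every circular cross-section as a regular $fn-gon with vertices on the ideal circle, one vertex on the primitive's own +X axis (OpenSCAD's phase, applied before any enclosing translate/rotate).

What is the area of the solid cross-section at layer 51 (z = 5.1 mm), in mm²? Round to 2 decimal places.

At z = 5.1 mm: the cylinder is absent (z outside [0, 5]); the cylinder at (6.5, 13.5): section is a regular 24-gon, circumradius r=11.5 (area = (24/2)·11.500²·sin(360°/24) = 410.75 mm²); Taking the union: only the r=11.5 cylinder at (6.5, 13.5) is present, so the union is just that shape — area = 410.75 mm²; the cube at (12, 5) is present — its section is the full 30×13 rectangle (area 390.00 mm²); Taking the intersection: the 30×13 cube at (12, 5) partially overlaps the result so far; clipping to the common part keeps 65.90 mm² — area = 65.90 mm². Overall, the cross-section is a single solid region. Net area = 65.90 mm².

65.90 mm²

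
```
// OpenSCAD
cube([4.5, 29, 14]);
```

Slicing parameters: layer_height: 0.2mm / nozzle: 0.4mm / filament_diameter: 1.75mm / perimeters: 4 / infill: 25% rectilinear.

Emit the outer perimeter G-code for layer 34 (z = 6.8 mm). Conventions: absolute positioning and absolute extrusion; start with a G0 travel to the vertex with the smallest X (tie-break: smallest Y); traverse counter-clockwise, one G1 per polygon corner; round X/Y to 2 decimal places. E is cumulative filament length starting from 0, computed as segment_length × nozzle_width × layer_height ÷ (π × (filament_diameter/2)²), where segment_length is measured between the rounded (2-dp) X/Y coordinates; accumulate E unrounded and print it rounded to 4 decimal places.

G0 X0.00 Y0.00 Z6.80
G1 X4.50 Y0.00 E0.1497
G1 X4.50 Y29.00 E1.1142
G1 X0.00 Y29.00 E1.2639
G1 X0.00 Y0.00 E2.2284

At z = 6.8 mm: the 4.5×29 cube contributes its full rectangle. The outline is a single polygon with 4 vertices. Extrusion per mm of travel: 0.4 × 0.2 / (π × 0.875²) = 0.033260. Accumulating E over each segment gives final E = 2.2284.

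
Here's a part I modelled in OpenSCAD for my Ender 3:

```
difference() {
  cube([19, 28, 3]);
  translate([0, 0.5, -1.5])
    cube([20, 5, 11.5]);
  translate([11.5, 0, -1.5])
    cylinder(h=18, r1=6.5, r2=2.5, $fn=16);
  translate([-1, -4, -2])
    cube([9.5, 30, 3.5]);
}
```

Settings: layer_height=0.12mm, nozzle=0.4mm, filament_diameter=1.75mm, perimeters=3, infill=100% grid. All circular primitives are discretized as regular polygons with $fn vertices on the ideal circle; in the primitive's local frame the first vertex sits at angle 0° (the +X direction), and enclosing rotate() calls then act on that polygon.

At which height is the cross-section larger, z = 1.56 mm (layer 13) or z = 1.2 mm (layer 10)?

Layer 13 (z = 1.56): the cube (footprint 19×28) is included at this height (area 532.00 mm²); the 20×5 cube at (0, 0.5) contributes its full rectangle (area 100.00 mm²); the cone at (11.5, 0) contributes a regular 16-gon of circumradius 5.820 (interpolated between r1=6.5 and r2=2.5 at t=0.170) (area = (16/2)·5.820²·sin(360°/16) = 103.70 mm²); the cube at (-1, -4) is not intersected at this z (z outside [-2, 1.5]); After the difference (first − rest): starting from the 19×28 cube (532.00 mm²), the 20×5 cube at (0, 0.5) partially overlaps it — only the 95.00 mm² overlap (of its 100.00 mm²) is removed, clipping the outline; the cone at (11.5, 0) partially overlaps it — only the 6.29 mm² overlap (of its 103.70 mm²) is removed, clipping the outline — area = 430.71 mm². So its area = 430.71 mm². Layer 10 (z = 1.2): the cube (footprint 19×28) is included at this height (area 532.00 mm²); the 20×5 cube at (0, 0.5) contributes its full rectangle (area 100.00 mm²); the cone at (11.5, 0): at t=0.150 of its height the radius interpolates to r₁+(r₂−r₁)t = 5.900, giving a regular 16-gon of that circumradius (area = (16/2)·5.900²·sin(360°/16) = 106.57 mm²); the 9.5×30 cube at (-1, -4) contributes its full rectangle (area 285.00 mm²); Subtracting the remaining from the first: starting from the 19×28 cube (532.00 mm²), the 20×5 cube at (0, 0.5) partially overlaps it — only the 95.00 mm² overlap (of its 100.00 mm²) is removed, clipping the outline; the cone at (11.5, 0) partially overlaps it — only the 6.65 mm² overlap (of its 106.57 mm²) is removed, clipping the outline; the 9.5×30 cube at (-1, -4) partially overlaps it — only the 177.07 mm² overlap (of its 285.00 mm²) is removed, clipping the outline — area = 253.27 mm². So its area = 253.27 mm². Layer 13 is larger (430.71 vs 253.27 mm²).

layer 13 (z = 1.56 mm)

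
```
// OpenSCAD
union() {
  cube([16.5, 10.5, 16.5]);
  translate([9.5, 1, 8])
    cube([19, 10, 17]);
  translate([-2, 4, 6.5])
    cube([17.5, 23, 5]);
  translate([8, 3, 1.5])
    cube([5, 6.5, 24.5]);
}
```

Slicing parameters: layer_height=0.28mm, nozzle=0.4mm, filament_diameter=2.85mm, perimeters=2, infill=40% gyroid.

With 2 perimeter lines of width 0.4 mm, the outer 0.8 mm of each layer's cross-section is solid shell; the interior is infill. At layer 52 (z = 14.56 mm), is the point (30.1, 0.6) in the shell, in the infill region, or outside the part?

At z = 14.56 mm: the cube (footprint 16.5×10.5) is included at this height; the cube at (9.5, 1) (footprint 19×10) is included at this height; the cube at (-2, 4) is absent (z outside [6.5, 11.5]); the cube at (8, 3) (footprint 5×6.5) is included at this height; Combining (union): the regions partially overlap (shared area 99.00 mm²), so overlapping operands fuse into one piece — 1 connected region. Overall, the cross-section is a single solid region. The nearest boundary edge runs (28.50, 11.00)→(28.50, 1.00); distance from the point to it = 1.65 mm. The point is not inside any of the regions above, so it lies outside the cross-section (1.65 mm from the nearest boundary).

outside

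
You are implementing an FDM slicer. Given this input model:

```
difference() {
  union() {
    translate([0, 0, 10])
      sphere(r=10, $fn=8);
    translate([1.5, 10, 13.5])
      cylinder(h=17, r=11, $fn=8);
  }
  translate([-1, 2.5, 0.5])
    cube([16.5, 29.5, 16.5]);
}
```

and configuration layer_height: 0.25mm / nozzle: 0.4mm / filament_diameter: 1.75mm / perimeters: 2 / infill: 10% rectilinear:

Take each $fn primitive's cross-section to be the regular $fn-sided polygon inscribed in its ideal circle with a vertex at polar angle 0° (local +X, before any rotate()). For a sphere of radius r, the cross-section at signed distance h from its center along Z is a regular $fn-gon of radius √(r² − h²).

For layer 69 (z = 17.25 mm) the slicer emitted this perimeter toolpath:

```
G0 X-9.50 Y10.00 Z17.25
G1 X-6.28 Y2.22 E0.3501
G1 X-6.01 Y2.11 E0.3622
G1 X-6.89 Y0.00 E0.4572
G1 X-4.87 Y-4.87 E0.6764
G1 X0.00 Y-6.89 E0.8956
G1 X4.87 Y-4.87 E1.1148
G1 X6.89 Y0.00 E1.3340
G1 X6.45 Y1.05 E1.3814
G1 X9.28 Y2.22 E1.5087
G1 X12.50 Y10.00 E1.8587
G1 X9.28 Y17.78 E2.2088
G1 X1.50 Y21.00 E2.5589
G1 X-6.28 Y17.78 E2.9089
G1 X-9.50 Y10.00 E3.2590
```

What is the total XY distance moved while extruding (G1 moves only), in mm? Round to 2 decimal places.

Sum the Euclidean lengths of each G1 segment: total = 78.39 mm.

78.39 mm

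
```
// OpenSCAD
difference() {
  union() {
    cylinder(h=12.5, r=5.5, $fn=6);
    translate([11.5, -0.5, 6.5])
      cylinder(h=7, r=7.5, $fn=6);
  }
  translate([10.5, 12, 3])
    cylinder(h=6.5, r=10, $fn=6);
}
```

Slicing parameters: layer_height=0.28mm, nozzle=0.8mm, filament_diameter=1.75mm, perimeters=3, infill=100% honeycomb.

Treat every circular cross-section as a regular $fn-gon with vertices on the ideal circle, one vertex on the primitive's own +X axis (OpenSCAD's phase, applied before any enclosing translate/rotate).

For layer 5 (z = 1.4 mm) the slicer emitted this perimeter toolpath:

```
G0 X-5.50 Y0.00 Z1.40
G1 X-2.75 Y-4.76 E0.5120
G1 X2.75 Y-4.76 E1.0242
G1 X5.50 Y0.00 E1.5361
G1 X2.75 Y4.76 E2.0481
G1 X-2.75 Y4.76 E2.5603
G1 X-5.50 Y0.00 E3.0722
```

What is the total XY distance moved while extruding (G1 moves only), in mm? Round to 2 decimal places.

32.99 mm

Sum the Euclidean lengths of each G1 segment: total = 32.99 mm.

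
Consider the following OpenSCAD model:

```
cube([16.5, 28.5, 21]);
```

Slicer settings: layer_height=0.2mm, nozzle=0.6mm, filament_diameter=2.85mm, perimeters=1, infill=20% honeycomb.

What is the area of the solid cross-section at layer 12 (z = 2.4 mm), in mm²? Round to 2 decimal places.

470.25 mm²

At z = 2.4 mm: the cube (footprint 16.5×28.5) is included at this height (area 470.25 mm²). Overall, the cross-section is a single solid region. Net area = 470.25 mm².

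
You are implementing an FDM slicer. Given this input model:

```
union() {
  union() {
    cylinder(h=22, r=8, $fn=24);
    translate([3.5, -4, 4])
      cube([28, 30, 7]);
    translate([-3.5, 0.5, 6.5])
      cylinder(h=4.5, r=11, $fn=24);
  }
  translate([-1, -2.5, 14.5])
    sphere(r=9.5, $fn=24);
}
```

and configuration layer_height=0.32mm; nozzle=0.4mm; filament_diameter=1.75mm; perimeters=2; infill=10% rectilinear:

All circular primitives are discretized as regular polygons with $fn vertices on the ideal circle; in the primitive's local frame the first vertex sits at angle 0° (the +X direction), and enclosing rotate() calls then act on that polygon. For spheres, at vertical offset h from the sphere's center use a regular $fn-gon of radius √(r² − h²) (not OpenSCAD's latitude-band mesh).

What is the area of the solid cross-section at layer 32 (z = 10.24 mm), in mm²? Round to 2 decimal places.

At z = 10.24 mm: the cylinder: section is a regular 24-gon, circumradius r=8 (area = (24/2)·8.000²·sin(360°/24) = 198.77 mm²); the 28×30 cube at (3.5, -4) contributes its full rectangle (area 840.00 mm²); the r=11 cylinder at (-3.5, 0.5) contributes a regular 24-gon of circumradius 11 (area = (24/2)·11.000²·sin(360°/24) = 375.81 mm²); Merging all regions: the regions partially overlap — summed areas 1414.58 mm² minus the doubly-counted overlap 237.65 mm² gives 1176.93 mm² — area = 1176.93 mm²; the r=9.5 sphere at (-1, -2.5) slices to a regular 24-gon of circumradius 8.491 (√(r²−h²) with h=4.26 from center) (area = (24/2)·8.491²·sin(360°/24) = 223.94 mm²); Combining (union): the regions partially overlap — summed areas 1400.87 mm² minus the doubly-counted overlap 210.06 mm² gives 1190.80 mm² — area = 1190.80 mm². Overall, the cross-section is a single solid region. Net area = 1190.80 mm².

1190.80 mm²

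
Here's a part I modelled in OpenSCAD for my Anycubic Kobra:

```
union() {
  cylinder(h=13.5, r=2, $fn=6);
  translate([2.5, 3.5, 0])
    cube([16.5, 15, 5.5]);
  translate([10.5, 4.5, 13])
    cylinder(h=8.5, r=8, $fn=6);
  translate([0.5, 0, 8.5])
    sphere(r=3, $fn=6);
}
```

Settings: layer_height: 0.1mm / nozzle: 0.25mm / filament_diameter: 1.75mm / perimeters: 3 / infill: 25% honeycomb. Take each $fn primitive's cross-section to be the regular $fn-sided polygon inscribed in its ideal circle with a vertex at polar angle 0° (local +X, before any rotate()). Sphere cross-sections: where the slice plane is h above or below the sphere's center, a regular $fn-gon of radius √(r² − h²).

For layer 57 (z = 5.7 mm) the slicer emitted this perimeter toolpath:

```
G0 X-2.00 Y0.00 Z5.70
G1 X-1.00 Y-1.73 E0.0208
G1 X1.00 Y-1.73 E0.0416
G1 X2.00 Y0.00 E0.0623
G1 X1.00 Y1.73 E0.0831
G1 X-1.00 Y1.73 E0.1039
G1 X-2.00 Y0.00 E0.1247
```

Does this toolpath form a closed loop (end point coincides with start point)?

yes

Start point (G0): (-2.00, 0.00). End point (last G1): the path returns to the start — closed.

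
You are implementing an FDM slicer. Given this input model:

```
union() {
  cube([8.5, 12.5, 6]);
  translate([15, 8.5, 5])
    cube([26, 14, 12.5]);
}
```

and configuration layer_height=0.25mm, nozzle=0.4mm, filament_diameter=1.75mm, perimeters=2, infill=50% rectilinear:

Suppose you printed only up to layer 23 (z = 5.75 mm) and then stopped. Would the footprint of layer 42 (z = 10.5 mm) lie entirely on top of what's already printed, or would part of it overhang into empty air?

Compare the two slices. At z = 5.75: the cube is present — its section is the full 8.5×12.5 rectangle (area 106.25 mm²); the 26×14 cube at (15, 8.5) contributes its full rectangle (area 364.00 mm²); Merging all regions: the 2 present regions are separate (no shared area or edge), so areas and boundary lengths simply add and each stays a separate island — area = 470.25 mm². At z = 10.5: the cube does not reach this height (z outside [0, 6]); the cube at (15, 8.5) is present — its section is the full 26×14 rectangle (area 364.00 mm²); Taking the union: only the 26×14 cube at (15, 8.5) is present, so the union is just that shape — area = 364.00 mm². Checking containment: the cross-section at z = 10.5 is a subset of the cross-section at z = 5.75.

entirely on top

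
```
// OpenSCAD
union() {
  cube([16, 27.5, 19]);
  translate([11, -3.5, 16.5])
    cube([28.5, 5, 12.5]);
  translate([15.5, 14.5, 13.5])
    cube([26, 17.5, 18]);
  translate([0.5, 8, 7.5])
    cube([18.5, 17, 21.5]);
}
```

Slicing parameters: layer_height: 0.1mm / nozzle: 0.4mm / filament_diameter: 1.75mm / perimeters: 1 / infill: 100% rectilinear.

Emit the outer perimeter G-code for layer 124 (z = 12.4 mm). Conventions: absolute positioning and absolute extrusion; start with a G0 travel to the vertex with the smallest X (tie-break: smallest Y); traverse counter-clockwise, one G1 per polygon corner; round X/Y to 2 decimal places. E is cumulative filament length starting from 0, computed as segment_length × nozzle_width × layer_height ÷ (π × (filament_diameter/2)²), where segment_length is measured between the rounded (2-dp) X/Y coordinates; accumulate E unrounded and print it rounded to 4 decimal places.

G0 X0.00 Y0.00 Z12.40
G1 X16.00 Y0.00 E0.2661
G1 X16.00 Y8.00 E0.3991
G1 X19.00 Y8.00 E0.4490
G1 X19.00 Y25.00 E0.7317
G1 X16.00 Y25.00 E0.7816
G1 X16.00 Y27.50 E0.8232
G1 X0.00 Y27.50 E1.0893
G1 X0.00 Y0.00 E1.5466

At z = 12.4 mm: the 16×27.5 cube contributes its full rectangle; the cube at (11, -3.5) is absent (z outside [16.5, 29]); the cube at (15.5, 14.5) is absent (z outside [13.5, 31.5]); the 18.5×17 cube at (0.5, 8) contributes its full rectangle; Combining (union): the regions partially overlap (shared area 263.50 mm²), so overlapping operands fuse into one piece — 1 connected region. The outline is a single polygon with 8 vertices. Extrusion per mm of travel: 0.4 × 0.1 / (π × 0.875²) = 0.016630. Accumulating E over each segment gives final E = 1.5466.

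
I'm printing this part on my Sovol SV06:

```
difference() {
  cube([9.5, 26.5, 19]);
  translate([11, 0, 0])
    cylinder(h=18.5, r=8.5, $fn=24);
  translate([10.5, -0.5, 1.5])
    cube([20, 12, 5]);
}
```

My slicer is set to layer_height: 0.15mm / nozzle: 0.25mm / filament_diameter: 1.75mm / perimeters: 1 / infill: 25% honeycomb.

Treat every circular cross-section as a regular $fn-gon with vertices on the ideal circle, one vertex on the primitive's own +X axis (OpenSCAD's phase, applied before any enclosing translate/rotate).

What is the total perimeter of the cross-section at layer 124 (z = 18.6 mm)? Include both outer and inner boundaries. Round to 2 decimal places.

72.00 mm

At z = 18.6 mm: the cube is present — its section is the full 9.5×26.5 rectangle (perimeter 72.00 mm); the cylinder at (11, 0) is absent (z outside [0, 18.5]); the cube at (10.5, -0.5) is absent (z outside [1.5, 6.5]); Subtracting the remaining from the first: none of the subtracted shapes is present at this height, so the 9.5×26.5 cube is unchanged — boundary = 72.00 mm. Overall, the cross-section is a single solid region. Total boundary length (outer) = 72.00 mm.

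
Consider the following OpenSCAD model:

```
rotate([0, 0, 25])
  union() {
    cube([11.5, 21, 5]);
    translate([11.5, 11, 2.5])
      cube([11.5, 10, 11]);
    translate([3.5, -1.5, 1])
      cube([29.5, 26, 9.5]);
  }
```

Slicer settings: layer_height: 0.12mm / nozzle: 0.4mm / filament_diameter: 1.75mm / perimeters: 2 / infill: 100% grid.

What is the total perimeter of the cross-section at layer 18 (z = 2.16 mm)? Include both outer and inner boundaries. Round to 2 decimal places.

118.00 mm

At z = 2.16 mm: the cube is present — its section is the full 11.5×21 rectangle (perimeter 65.00 mm); the cube at (11.5, 11) is not intersected at this z (z outside [2.5, 13.5]); the cube at (3.5, -1.5) (footprint 29.5×26) is included at this height (perimeter 111.00 mm); Combining (union): the regions partially overlap (shared area 168.00 mm²), so the edge portions inside another operand are dropped and the merged outline is re-measured after clipping — boundary = 118.00 mm; (rotated 25° about Z; rotation is an isometry so areas/perimeters/island counts are preserved). Overall, the cross-section is a single solid region. Total boundary length (outer) = 118.00 mm.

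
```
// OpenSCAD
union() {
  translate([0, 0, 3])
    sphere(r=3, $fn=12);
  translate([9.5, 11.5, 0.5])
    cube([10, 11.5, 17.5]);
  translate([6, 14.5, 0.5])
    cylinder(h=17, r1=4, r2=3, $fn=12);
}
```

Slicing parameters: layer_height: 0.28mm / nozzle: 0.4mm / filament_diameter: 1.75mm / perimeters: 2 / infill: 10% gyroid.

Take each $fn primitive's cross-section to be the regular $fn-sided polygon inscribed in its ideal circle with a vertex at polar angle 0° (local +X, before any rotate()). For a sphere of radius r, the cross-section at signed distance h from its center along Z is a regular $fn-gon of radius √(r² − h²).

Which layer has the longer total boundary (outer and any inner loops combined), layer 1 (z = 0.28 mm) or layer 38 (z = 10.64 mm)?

layer 38 (z = 10.64 mm)

Layer 1 (z = 0.28): the r=3 sphere slices to a regular 12-gon of circumradius 1.266 (√(r²−h²) with h=2.72 from center) (perimeter = 2·12·1.266·sin(180°/12) = 7.86 mm); the cube at (9.5, 11.5) does not reach this height (z outside [0.5, 18]); the cone at (6, 14.5) does not reach this height (z outside [0.5, 17.5]); Taking the union: only the r=3 sphere is present, so the union is just that shape — boundary = 7.86 mm. So its perimeter = 7.86 mm. Layer 38 (z = 10.64): the sphere does not reach this height (|z−center|=7.640 > r=3); the 10×11.5 cube at (9.5, 11.5) contributes its full rectangle (perimeter 43.00 mm); the cone at (6, 14.5) (r1=4→r2=3) has section circumradius 3.404 here — a regular 12-gon (perimeter = 2·12·3.404·sin(180°/12) = 21.14 mm); Merging all regions: the 2 present regions are separate (no shared area or edge), so areas and boundary lengths simply add and each stays a separate island — boundary = 64.14 mm. So its perimeter = 64.14 mm. Layer 38 is larger (64.14 vs 7.86 mm).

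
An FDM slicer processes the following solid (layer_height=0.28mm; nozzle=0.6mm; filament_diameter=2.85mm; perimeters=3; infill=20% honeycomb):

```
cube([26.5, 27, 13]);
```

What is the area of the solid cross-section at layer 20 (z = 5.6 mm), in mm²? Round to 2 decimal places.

At z = 5.6 mm: the 26.5×27 cube contributes its full rectangle (area 715.50 mm²). Overall, the cross-section is a single solid region. Net area = 715.50 mm².

715.50 mm²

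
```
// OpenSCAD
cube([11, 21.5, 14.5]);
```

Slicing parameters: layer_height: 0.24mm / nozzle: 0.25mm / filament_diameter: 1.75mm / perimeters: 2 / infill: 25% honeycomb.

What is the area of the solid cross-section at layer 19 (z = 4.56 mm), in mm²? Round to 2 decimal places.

236.50 mm²

At z = 4.56 mm: the cube is present — its section is the full 11×21.5 rectangle (area 236.50 mm²). Overall, the cross-section is a single solid region. Net area = 236.50 mm².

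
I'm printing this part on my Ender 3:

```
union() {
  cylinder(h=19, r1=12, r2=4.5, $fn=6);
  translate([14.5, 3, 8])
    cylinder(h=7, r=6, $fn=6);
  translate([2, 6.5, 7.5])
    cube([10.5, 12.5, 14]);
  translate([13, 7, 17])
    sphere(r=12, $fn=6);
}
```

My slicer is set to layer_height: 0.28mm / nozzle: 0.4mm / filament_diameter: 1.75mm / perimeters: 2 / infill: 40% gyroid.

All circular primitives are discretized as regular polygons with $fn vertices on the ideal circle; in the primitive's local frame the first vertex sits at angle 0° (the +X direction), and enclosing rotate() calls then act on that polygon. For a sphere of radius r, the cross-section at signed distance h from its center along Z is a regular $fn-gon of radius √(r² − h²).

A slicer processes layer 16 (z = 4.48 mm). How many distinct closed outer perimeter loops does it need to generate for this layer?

1

At z = 4.48 mm: the cone contributes a regular 6-gon of circumradius 10.232 (interpolated between r1=12 and r2=4.5 at t=0.236); the cylinder at (14.5, 3) does not reach this height (z outside [8, 15]); the cube at (2, 6.5) is absent (z outside [7.5, 21.5]); the sphere at (13, 7) is absent (|z−center|=12.520 > r=12); Taking the union: only the cone is present, so the union is just that shape — 1 connected region. The result has 1 disconnected region.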